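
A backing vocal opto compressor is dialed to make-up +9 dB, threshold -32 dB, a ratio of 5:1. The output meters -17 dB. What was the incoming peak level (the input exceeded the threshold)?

Stripping the +9 dB make-up gives -26 dB at the gain stage.
Post-compression overshoot = -26 − (-32) = 6 dB.
Input overshoot = R × output overshoot = 30 dB → input = -32 + 30 = -2 dB.

-2 dB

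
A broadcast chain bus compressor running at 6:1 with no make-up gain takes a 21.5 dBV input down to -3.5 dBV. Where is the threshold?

Gain reduction = 21.5 − (-3.5) = 25 dB; output overshoot = GR / (R − 1) = 25 / 5 = 5 dB.
Threshold = output − output overshoot = -3.5 − 5 = -8.5 dBV.

-8.5 dBV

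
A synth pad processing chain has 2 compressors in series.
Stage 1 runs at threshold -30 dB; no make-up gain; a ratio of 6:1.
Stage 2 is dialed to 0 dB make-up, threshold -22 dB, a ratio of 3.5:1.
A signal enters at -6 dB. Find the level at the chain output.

-26 dB

Stage 1: overshoot 24 dB → 24/6 = 4 dB → -26 dB.
Stage 2: below threshold (-26 ≤ -22); passes unchanged; output -26 dB.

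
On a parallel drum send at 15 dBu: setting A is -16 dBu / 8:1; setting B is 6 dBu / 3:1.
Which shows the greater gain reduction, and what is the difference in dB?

A, by 21.125 dB

A: GR = 31 − 31/8 = 27.125 dB.
B: GR = 9 − 9/3 = 6 dB.
A applies 21.125 dB more gain reduction.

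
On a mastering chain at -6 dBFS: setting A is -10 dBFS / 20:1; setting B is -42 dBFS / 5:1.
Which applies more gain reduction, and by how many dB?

A: 4 dB over, compressed to 0.2 dB over, so 3.8 dB of GR.
B: 36 dB over, compressed to 7.2 dB over, so 28.8 dB of GR.
B reduces 25 dB more.

B, by 25 dB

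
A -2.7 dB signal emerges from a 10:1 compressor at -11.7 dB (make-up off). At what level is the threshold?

Let T be the threshold. Output overshoot = (input overshoot)/R, so -11.7 − T = (-2.7 − T)/10.
10·(-11.7 − T) = -2.7 − T → 9·T = -117 − (-2.7) = -114.3.
T = -114.3/9 = -12.7 dB.

-12.7 dB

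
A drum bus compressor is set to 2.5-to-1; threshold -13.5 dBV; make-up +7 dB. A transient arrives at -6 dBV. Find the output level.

The input is 7.5 dB above the -13.5 dBV threshold.
At 2.5:1 the overshoot is divided by 2.5, leaving 3 dB above threshold.
That puts the output at -10.5 dBV; make-up adds 7 dB, giving -3.5 dBV.

-3.5 dBV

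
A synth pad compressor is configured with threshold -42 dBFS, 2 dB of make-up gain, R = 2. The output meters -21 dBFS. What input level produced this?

Before make-up, the level was -21 − 2 = -23 dBFS.
Post-compression overshoot = -23 − (-42) = 19 dB.
Input overshoot = R × output overshoot = 38 dB → input = -42 + 38 = -4 dBFS.

-4 dBFS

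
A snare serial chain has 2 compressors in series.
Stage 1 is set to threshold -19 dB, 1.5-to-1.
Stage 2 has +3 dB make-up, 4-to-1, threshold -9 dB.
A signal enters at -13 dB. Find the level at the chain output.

-12 dB

Stage 1: 6 dB above -19 dB, reduced 1.5:1 to 4 dB above → -15 dB.
Stage 2: -15 dB is at or below the -9 dB threshold — no compression; make-up brings it to -12 dB.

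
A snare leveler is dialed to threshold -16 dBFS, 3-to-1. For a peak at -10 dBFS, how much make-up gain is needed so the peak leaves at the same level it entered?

The peak compresses to -16 + 6/3 = -14 dBFS.
To reach -10 dBFS requires -10 − (-14) = 4 dB of make-up.

4 dB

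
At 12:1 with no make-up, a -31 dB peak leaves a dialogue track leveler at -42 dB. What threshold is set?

-43 dB

Let T be the threshold. Output overshoot = (input overshoot)/R, so -42 − T = (-31 − T)/12.
12·(-42 − T) = -31 − T → 11·T = -504 − (-31) = -473.
T = -473/11 = -43 dB.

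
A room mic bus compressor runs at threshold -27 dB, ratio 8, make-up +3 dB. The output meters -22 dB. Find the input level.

Remove make-up: -22 − 3 = -25 dB.
That's 2 dB above the -27 dB threshold.
Before 8:1 compression the overshoot was 2 × 8 = 16 dB, so input = -27 + 16 = -11 dB.

-11 dB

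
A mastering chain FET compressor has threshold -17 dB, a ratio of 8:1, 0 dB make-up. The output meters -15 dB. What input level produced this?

-1 dB

The compressed level sits -15 − (-17) = 2 dB over threshold.
Undo the ratio: input overshoot = 2 × 8 = 16 dB, giving input = -1 dB.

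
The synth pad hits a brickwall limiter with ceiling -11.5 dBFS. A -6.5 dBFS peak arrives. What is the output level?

-11.5 dBFS

A brickwall limiter is an ∞:1 compressor: any input above the ceiling is clamped to -11.5 dBFS.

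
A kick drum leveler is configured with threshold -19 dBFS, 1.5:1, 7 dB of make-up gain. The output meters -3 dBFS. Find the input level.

Stripping the +7 dB make-up gives -10 dBFS at the gain stage.
That's 9 dB above the -19 dBFS threshold.
Before 1.5:1 compression the overshoot was 9 × 1.5 = 13.5 dB, so input = -19 + 13.5 = -5.5 dBFS.

-5.5 dBFS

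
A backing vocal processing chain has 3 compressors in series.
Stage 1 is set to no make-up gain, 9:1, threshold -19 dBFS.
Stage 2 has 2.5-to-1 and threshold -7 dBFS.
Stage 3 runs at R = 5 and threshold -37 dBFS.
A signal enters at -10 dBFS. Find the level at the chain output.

Stage 1: overshoot 9 dB → 9/9 = 1 dB → -18 dBFS.
Stage 2: below threshold (-18 ≤ -7); passes unchanged; output -18 dBFS.
Stage 3: -18 dBFS is 19 dB over -37 dBFS; at 5:1 that becomes 3.8 dB over, giving -33.2 dBFS.

-33.2 dBFS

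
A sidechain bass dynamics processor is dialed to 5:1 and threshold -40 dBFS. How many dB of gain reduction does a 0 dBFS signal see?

32 dB

Overshoot = 0 − (-40) = 40 dB.
A 5:1 ratio leaves 8 dB of that excess.
GR = overshoot in − overshoot out = 40 − 8 = 32 dB.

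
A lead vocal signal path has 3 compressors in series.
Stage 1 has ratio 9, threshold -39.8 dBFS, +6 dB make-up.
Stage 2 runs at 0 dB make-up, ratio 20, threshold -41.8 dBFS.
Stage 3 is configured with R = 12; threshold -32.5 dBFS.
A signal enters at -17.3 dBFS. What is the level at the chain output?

-41.275 dBFS

Stage 1: -17.3 dBFS is 22.5 dB over -39.8 dBFS; at 9:1 that becomes 2.5 dB over, giving -37.3 dBFS; +6 dB make-up → -31.3 dBFS.
Stage 2: overshoot 10.5 dB → 10.5/20 = 0.525 dB → -41.275 dBFS.
Stage 3: -41.275 dBFS ≤ -32.5 dBFS, so stage 3 doesn't engage; output -41.275 dBFS.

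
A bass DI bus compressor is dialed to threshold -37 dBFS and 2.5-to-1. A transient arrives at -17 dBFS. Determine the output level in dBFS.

-29 dBFS

Overshoot: -17 − (-37) = 20 dB.
2.5:1 compression reduces that to 20/2.5 = 8 dB over.
So the level is -37 + 8 = -29 dBFS.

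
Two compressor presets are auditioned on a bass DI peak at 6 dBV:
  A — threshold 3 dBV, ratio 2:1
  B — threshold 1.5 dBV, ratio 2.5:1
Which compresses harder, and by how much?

A: GR = 3 − 3/2 = 1.5 dB.
B: GR = 4.5 − 4.5/2.5 = 2.7 dB.
B reduces 1.2 dB more.

B, by 1.2 dB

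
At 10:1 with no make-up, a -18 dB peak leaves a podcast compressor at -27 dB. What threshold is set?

Let T be the threshold. Output overshoot = (input overshoot)/R, so -27 − T = (-18 − T)/10.
10·(-27 − T) = -18 − T → 9·T = -270 − (-18) = -252.
T = -252/9 = -28 dB.

-28 dB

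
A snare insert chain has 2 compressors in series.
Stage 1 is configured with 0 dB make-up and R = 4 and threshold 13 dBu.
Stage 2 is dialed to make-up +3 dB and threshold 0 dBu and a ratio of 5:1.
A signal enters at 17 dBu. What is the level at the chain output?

5.8 dBu

Stage 1: 4 dB above 13 dBu, reduced 4:1 to 1 dB above → 14 dBu.
Stage 2: 14 dB above 0 dBu, reduced 5:1 to 2.8 dB above → 2.8 dBu; +3 dB make-up → 5.8 dBu.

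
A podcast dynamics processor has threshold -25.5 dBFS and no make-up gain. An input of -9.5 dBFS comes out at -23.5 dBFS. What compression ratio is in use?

Input overshoot = -9.5 − (-25.5) = 16 dB; output overshoot = -23.5 − (-25.5) = 2 dB.
Ratio = 16 / 2 = 8.

8:1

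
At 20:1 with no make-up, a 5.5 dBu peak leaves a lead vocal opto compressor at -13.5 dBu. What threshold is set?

-14.5 dBu

Input is 20 dB above T (since output overshoot × R = input overshoot: (-13.5 − T)·20 = 5.5 − T gives T = -14.5 dBu).
Check: -14.5 + (5.5 − (-14.5))/20 = -14.5 + 1 = -13.5 dBu. ✓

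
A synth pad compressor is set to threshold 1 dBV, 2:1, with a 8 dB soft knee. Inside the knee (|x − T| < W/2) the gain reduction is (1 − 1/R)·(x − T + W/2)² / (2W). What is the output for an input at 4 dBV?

x − T + W/2 = 4 − 1 + 4 = 7.
GR = (1 − 1/2) × 7² / 16 = 0.5 × 49 / 16 = 1.53125 dB.
Output = 4 − 1.53125 = 2.46875 dBV.

2.46875 dBV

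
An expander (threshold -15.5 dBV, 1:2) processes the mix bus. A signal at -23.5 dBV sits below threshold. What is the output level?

-31.5 dBV

Below threshold, a 1:2 expander applies gain = (2−1)×(T − x) of attenuation.
(2−1) × 8 = 8 dB, so output = -23.5 − 8 = -31.5 dBV.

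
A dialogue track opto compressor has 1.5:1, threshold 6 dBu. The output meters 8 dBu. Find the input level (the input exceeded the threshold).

9 dBu

That's 2 dB above the 6 dBu threshold.
Before 1.5:1 compression the overshoot was 2 × 1.5 = 3 dB, so input = 6 + 3 = 9 dBu.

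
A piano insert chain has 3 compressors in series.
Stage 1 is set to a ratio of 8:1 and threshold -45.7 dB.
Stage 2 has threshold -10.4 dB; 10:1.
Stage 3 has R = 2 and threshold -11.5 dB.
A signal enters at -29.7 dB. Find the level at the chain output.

Stage 1: overshoot 16 dB → 16/8 = 2 dB → -43.7 dB.
Stage 2: below threshold (-43.7 ≤ -10.4); passes unchanged; output -43.7 dB.
Stage 3: below threshold (-43.7 ≤ -11.5); passes unchanged; output -43.7 dB.

-43.7 dB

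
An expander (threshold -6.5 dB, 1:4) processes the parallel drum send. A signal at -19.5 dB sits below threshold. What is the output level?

Undershoot = (-6.5) − (-19.5) = 13 dB.
At 1:4, that expands to 52 dB under threshold.
Output = -6.5 − 52 = -58.5 dB.

-58.5 dB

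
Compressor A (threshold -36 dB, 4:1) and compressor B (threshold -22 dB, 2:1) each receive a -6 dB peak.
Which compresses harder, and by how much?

A: GR = 30 − 30/4 = 22.5 dB.
B: GR = 16 − 16/2 = 8 dB.
A reduces 14.5 dB more.

A, by 14.5 dB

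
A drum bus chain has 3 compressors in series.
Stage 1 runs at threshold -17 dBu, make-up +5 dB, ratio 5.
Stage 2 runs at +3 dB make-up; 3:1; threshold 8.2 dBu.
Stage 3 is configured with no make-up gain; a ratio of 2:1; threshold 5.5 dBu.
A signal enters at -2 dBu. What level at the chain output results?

-6 dBu

Stage 1: 15 dB above -17 dBu, reduced 5:1 to 3 dB above → -14 dBu; +5 dB make-up → -9 dBu.
Stage 2: -9 dBu ≤ 8.2 dBu, so stage 2 doesn't engage; make-up brings it to -6 dBu.
Stage 3: -6 dBu is at or below the 5.5 dBu threshold — no compression; output -6 dBu.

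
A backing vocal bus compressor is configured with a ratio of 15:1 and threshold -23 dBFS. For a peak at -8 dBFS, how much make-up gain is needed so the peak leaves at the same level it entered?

14 dB

Without make-up, output = threshold + overshoot/15 = -23 + 1 = -22 dBFS.
Gap to target: 14 dB.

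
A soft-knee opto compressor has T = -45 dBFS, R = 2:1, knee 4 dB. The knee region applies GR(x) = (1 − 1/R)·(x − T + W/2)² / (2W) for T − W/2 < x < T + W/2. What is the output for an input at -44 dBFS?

-44.5625 dBFS

x − T + W/2 = -44 − (-45) + 2 = 3.
GR = (1 − 1/2) × 3² / 8 = 0.5 × 9 / 8 = 0.5625 dB.
Output = -44 − 0.5625 = -44.5625 dBFS.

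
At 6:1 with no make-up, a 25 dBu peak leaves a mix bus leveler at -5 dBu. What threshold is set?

-11 dBu

Gain reduction = 25 − (-5) = 30 dB; output overshoot = GR / (R − 1) = 30 / 5 = 6 dB.
Threshold = output − output overshoot = -5 − 6 = -11 dBu.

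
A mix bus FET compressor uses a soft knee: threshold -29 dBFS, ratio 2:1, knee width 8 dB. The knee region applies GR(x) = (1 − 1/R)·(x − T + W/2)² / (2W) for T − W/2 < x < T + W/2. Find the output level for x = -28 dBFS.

x − T + W/2 = -28 − (-29) + 4 = 5.
GR = (1 − 1/2) × 5² / 16 = 0.5 × 25 / 16 = 0.78125 dB.
Output = -28 − 0.78125 = -28.78125 dBFS.

-28.78125 dBFS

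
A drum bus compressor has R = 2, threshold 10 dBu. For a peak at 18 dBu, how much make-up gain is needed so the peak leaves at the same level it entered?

4 dB

The peak compresses to 10 + 8/2 = 14 dBu.
To reach 18 dBu requires 18 − 14 = 4 dB of make-up.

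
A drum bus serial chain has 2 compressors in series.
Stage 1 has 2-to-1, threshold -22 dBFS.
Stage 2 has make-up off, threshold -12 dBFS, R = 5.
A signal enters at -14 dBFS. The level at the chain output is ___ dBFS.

-18 dBFS

Stage 1: 8 dB above -22 dBFS, reduced 2:1 to 4 dB above → -18 dBFS.
Stage 2: -18 dBFS ≤ -12 dBFS, so stage 2 doesn't engage; output -18 dBFS.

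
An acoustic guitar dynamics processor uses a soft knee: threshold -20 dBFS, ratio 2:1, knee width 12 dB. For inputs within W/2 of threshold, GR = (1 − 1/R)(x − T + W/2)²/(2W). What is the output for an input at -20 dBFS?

-20.75 dBFS

x − T + W/2 = -20 − (-20) + 6 = 6.
GR = (1 − 1/2) × 6² / 24 = 0.5 × 36 / 24 = 0.75 dB.
Output = -20 − 0.75 = -20.75 dBFS.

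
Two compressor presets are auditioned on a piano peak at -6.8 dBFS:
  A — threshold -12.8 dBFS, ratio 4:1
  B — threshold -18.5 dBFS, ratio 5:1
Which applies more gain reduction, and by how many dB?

A: GR = 6 − 6/4 = 4.5 dB.
B: GR = 11.7 − 11.7/5 = 9.36 dB.
B applies 4.86 dB more gain reduction.

B, by 4.86 dB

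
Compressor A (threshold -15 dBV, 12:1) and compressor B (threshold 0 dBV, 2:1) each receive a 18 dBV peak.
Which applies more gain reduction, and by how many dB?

A, by 21.25 dB

A: overshoot 33 dB → output overshoot 2.75 dB → GR 30.25 dB.
B: overshoot 18 dB → output overshoot 9 dB → GR 9 dB.
A reduces 21.25 dB more.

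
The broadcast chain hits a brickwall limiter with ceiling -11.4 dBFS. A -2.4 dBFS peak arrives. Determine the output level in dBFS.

-11.4 dBFS

The limiter clamps the peak to its -11.4 dBFS ceiling.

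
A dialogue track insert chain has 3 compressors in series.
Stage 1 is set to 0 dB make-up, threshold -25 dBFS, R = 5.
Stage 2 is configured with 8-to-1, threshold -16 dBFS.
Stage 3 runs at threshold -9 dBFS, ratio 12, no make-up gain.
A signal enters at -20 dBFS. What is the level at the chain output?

Stage 1: 5 dB above -25 dBFS, reduced 5:1 to 1 dB above → -24 dBFS.
Stage 2: -24 dBFS is at or below the -16 dBFS threshold — no compression; output -24 dBFS.
Stage 3: -24 dBFS is at or below the -9 dBFS threshold — no compression; output -24 dBFS.

-24 dBFS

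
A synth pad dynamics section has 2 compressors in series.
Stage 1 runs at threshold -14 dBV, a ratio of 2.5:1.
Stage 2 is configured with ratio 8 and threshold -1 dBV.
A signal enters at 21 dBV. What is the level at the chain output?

-0.875 dBV

Stage 1: 35 dB above -14 dBV, reduced 2.5:1 to 14 dB above → 0 dBV.
Stage 2: 1 dB above -1 dBV, reduced 8:1 to 0.125 dB above → -0.875 dBV.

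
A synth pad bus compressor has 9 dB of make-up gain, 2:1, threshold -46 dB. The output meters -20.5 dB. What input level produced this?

Stripping the +9 dB make-up gives -29.5 dB at the gain stage.
That's 16.5 dB above the -46 dB threshold.
Input overshoot = R × output overshoot = 33 dB → input = -46 + 33 = -13 dB.

-13 dB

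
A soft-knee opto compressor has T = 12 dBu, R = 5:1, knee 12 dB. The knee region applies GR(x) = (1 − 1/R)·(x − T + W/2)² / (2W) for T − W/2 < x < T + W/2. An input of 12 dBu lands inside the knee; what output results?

10.8 dBu

x − T + W/2 = 12 − 12 + 6 = 6.
GR = (1 − 1/5) × 6² / 24 = 0.8 × 36 / 24 = 1.2 dB.
Output = 12 − 1.2 = 10.8 dBu.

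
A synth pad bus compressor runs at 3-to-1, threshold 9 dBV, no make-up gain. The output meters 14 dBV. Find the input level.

24 dBV

The compressed level sits 14 − 9 = 5 dB over threshold.
Undo the ratio: input overshoot = 5 × 3 = 15 dB, giving input = 24 dBV.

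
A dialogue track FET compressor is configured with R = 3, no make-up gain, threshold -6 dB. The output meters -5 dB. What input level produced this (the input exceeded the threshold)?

-3 dB

Post-compression overshoot = -5 − (-6) = 1 dB.
Input overshoot = R × output overshoot = 3 dB → input = -6 + 3 = -3 dB.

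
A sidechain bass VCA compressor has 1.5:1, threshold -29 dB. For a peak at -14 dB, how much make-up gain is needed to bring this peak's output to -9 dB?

10 dB

The peak compresses to -29 + 15/1.5 = -19 dB.
To reach -9 dB requires -9 − (-19) = 10 dB of make-up.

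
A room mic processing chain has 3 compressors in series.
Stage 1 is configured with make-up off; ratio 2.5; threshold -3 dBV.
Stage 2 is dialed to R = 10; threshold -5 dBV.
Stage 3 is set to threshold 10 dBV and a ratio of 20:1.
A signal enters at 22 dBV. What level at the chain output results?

-3.8 dBV

Stage 1: overshoot 25 dB → 25/2.5 = 10 dB → 7 dBV.
Stage 2: 12 dB above -5 dBV, reduced 10:1 to 1.2 dB above → -3.8 dBV.
Stage 3: -3.8 dBV is at or below the 10 dBV threshold — no compression; output -3.8 dBV.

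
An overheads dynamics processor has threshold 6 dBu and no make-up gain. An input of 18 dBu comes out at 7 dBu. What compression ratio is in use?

12:1

Input overshoot = 18 − 6 = 12 dB; output overshoot = 7 − 6 = 1 dB.
Ratio = 12 / 1 = 12.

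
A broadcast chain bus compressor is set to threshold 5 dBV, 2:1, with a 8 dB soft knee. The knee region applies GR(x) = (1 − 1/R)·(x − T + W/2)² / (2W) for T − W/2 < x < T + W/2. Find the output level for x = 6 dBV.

5.21875 dBV

x − T + W/2 = 6 − 5 + 4 = 5.
GR = (1 − 1/2) × 5² / 16 = 0.5 × 25 / 16 = 0.78125 dB.
Output = 6 − 0.78125 = 5.21875 dBV.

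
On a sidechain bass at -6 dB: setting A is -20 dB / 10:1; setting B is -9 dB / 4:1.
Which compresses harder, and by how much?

A, by 10.35 dB

A: GR = 14 − 14/10 = 12.6 dB.
B: GR = 3 − 3/4 = 2.25 dB.
Difference: 10.35 dB in favour of A.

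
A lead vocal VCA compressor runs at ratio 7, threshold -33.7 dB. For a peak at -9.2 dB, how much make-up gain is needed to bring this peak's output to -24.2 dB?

6 dB

Without make-up, output = threshold + overshoot/7 = -33.7 + 3.5 = -30.2 dB.
Gap to target: 6 dB.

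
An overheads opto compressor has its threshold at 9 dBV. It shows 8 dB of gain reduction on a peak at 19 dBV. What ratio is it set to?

Input overshoot = 19 − 9 = 10 dB.
Output overshoot = 10 − 8 = 2 dB.
Ratio = input overshoot / output overshoot = 10 / 2 = 5.

5:1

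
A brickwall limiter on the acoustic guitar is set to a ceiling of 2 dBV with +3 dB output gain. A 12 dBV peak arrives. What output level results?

5 dBV

A brickwall limiter is an ∞:1 compressor: any input above the ceiling is clamped to 2 dBV.
Output gain then adds 3 dB: 2 + 3 = 5 dBV.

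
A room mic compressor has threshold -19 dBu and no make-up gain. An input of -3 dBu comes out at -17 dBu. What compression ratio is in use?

8:1

Input overshoot = -3 − (-19) = 16 dB; output overshoot = -17 − (-19) = 2 dB.
Ratio = 16 / 2 = 8.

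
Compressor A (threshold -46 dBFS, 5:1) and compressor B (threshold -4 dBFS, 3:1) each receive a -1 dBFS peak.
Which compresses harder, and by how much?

A, by 34 dB

A: GR = 45 − 45/5 = 36 dB.
B: GR = 3 − 3/3 = 2 dB.
A reduces 34 dB more.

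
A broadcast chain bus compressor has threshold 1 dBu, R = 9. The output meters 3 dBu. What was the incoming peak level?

Post-compression overshoot = 3 − 1 = 2 dB.
Input overshoot = R × output overshoot = 18 dB → input = 1 + 18 = 19 dBu.

19 dBu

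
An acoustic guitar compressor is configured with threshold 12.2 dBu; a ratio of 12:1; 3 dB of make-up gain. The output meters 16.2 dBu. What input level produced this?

Stripping the +3 dB make-up gives 13.2 dBu at the gain stage.
Post-compression overshoot = 13.2 − 12.2 = 1 dB.
Before 12:1 compression the overshoot was 1 × 12 = 12 dB, so input = 12.2 + 12 = 24.2 dBu.

24.2 dBu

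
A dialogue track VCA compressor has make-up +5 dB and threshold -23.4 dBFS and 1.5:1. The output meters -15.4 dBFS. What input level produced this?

Before make-up, the level was -15.4 − 5 = -20.4 dBFS.
Post-compression overshoot = -20.4 − (-23.4) = 3 dB.
Undo the ratio: input overshoot = 3 × 1.5 = 4.5 dB, giving input = -18.9 dBFS.

-18.9 dBFS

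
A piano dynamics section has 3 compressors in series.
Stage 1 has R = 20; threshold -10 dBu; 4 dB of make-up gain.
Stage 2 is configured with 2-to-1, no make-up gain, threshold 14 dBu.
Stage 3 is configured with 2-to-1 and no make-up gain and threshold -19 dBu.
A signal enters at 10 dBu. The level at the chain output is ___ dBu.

-12 dBu

Stage 1: 20 dB above -10 dBu, reduced 20:1 to 1 dB above → -9 dBu; +4 dB make-up → -5 dBu.
Stage 2: -5 dBu ≤ 14 dBu, so stage 2 doesn't engage; output -5 dBu.
Stage 3: overshoot 14 dB → 14/2 = 7 dB → -12 dBu.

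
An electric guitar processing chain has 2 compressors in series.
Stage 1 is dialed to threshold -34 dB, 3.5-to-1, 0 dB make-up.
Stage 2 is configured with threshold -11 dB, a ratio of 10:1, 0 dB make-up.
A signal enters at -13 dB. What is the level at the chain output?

-28 dB

Stage 1: overshoot 21 dB → 21/3.5 = 6 dB → -28 dB.
Stage 2: -28 dB ≤ -11 dB, so stage 2 doesn't engage; output -28 dB.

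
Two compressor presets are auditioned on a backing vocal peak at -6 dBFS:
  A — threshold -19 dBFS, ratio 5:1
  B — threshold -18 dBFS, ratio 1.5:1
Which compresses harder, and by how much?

A: overshoot 13 dB → output overshoot 2.6 dB → GR 10.4 dB.
B: overshoot 12 dB → output overshoot 8 dB → GR 4 dB.
A reduces 6.4 dB more.

A, by 6.4 dB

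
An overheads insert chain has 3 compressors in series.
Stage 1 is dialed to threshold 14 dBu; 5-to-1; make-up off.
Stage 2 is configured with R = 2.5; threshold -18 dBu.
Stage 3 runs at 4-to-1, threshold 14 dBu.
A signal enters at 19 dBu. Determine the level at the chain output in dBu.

-4.8 dBu

Stage 1: 19 dBu is 5 dB over 14 dBu; at 5:1 that becomes 1 dB over, giving 15 dBu.
Stage 2: 15 dBu is 33 dB over -18 dBu; at 2.5:1 that becomes 13.2 dB over, giving -4.8 dBu.
Stage 3: -4.8 dBu is at or below the 14 dBu threshold — no compression; output -4.8 dBu.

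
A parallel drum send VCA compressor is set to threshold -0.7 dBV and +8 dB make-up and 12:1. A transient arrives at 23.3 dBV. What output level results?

9.3 dBV

Overshoot: 23.3 − (-0.7) = 24 dB.
The 24 dB excess becomes 2 dB after 12:1 reduction.
That puts the output at 1.3 dBV; make-up adds 8 dB, giving 9.3 dBV.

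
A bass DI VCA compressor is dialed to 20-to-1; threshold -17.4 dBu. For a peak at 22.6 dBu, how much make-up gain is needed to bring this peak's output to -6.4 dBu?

Overshoot 40 dB → 40/20 = 2 dB after compression, so the compressed level is -17.4 + 2 = -15.4 dBu.
Make-up = target − compressed = -6.4 − (-15.4) = 9 dB.

9 dB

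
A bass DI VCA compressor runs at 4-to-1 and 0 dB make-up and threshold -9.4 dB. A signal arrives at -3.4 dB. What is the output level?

-7.9 dB

The input is 6 dB above the -9.4 dB threshold.
4:1 compression reduces that to 6/4 = 1.5 dB over.
So the level is -9.4 + 1.5 = -7.9 dB.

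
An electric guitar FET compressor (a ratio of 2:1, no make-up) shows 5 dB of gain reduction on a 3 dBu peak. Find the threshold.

Input is 10 dB above T (since output overshoot × R = input overshoot: (-2 − T)·2 = 3 − T gives T = -7 dBu).
Check: -7 + (3 − (-7))/2 = -7 + 5 = -2 dBu. ✓

-7 dBu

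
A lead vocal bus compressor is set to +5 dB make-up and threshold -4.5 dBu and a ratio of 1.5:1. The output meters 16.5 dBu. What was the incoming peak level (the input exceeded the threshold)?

19.5 dBu

Before make-up, the level was 16.5 − 5 = 11.5 dBu.
Post-compression overshoot = 11.5 − (-4.5) = 16 dB.
Before 1.5:1 compression the overshoot was 16 × 1.5 = 24 dB, so input = -4.5 + 24 = 19.5 dBu.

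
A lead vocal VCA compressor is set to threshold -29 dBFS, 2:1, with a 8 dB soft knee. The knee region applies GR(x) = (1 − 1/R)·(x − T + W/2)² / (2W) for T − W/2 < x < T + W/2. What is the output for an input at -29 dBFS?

x − T + W/2 = -29 − (-29) + 4 = 4.
GR = (1 − 1/2) × 4² / 16 = 0.5 × 16 / 16 = 0.5 dB.
Output = -29 − 0.5 = -29.5 dBFS.

-29.5 dBFS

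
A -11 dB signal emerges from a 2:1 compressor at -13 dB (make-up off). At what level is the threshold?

Input is 4 dB above T (since output overshoot × R = input overshoot: (-13 − T)·2 = -11 − T gives T = -15 dB).
Check: -15 + (-11 − (-15))/2 = -15 + 2 = -13 dB. ✓

-15 dB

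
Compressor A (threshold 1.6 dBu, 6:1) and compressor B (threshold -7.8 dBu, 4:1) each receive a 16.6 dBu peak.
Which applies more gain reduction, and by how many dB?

A: GR = 15 − 15/6 = 12.5 dB.
B: GR = 24.4 − 24.4/4 = 18.3 dB.
B reduces 5.8 dB more.

B, by 5.8 dB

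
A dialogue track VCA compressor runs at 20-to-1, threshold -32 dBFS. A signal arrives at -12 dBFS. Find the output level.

-12 dBFS sits 20 dB over threshold.
20:1 compression reduces that to 20/20 = 1 dB over.
That puts the output at -31 dBFS.

-31 dBFS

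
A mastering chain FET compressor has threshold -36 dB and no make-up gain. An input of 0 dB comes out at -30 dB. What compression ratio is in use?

Input overshoot = 0 − (-36) = 36 dB; output overshoot = -30 − (-36) = 6 dB.
Ratio = 36 / 6 = 6.

6:1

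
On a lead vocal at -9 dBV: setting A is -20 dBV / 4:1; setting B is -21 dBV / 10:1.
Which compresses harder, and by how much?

B, by 2.55 dB

A: overshoot 11 dB → output overshoot 2.75 dB → GR 8.25 dB.
B: overshoot 12 dB → output overshoot 1.2 dB → GR 10.8 dB.
B applies 2.55 dB more gain reduction.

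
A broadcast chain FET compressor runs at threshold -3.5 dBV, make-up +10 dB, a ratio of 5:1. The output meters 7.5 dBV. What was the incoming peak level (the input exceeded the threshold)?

Stripping the +10 dB make-up gives -2.5 dBV at the gain stage.
That's 1 dB above the -3.5 dBV threshold.
Input overshoot = R × output overshoot = 5 dB → input = -3.5 + 5 = 1.5 dBV.

1.5 dBV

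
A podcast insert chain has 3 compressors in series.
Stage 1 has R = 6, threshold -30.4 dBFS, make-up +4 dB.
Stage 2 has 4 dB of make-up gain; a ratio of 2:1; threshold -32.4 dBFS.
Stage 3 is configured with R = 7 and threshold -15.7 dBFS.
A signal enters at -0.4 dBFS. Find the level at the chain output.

-22.9 dBFS

Stage 1: 30 dB above -30.4 dBFS, reduced 6:1 to 5 dB above → -25.4 dBFS; +4 dB make-up → -21.4 dBFS.
Stage 2: overshoot 11 dB → 11/2 = 5.5 dB → -26.9 dBFS; +4 dB make-up → -22.9 dBFS.
Stage 3: -22.9 dBFS is at or below the -15.7 dBFS threshold — no compression; output -22.9 dBFS.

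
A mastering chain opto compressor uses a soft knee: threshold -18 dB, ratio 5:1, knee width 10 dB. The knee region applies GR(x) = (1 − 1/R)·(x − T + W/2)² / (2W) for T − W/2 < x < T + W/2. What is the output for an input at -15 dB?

-17.56 dB

x − T + W/2 = -15 − (-18) + 5 = 8.
GR = (1 − 1/5) × 8² / 20 = 0.8 × 64 / 20 = 2.56 dB.
Output = -15 − 2.56 = -17.56 dB.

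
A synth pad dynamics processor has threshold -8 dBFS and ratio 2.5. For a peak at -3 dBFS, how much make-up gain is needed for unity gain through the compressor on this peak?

3 dB

Without make-up, output = threshold + overshoot/2.5 = -8 + 2 = -6 dBFS.
Gap to target: 3 dB.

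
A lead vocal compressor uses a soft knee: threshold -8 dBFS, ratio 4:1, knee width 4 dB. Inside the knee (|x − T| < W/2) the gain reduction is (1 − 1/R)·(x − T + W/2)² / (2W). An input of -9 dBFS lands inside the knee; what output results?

-9.09375 dBFS

x − T + W/2 = -9 − (-8) + 2 = 1.
GR = (1 − 1/4) × 1² / 8 = 0.75 × 1 / 8 = 0.09375 dB.
Output = -9 − 0.09375 = -9.09375 dBFS.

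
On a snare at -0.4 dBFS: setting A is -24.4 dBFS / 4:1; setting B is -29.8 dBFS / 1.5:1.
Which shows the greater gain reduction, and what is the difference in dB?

A: GR = 24 − 24/4 = 18 dB.
B: GR = 29.4 − 29.4/1.5 = 9.8 dB.
Difference: 8.2 dB in favour of A.

A, by 8.2 dB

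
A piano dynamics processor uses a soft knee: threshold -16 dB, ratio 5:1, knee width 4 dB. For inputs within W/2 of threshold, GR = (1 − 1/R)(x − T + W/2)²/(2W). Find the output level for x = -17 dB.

-17.1 dB

x − T + W/2 = -17 − (-16) + 2 = 1.
GR = (1 − 1/5) × 1² / 8 = 0.8 × 1 / 8 = 0.1 dB.
Output = -17 − 0.1 = -17.1 dB.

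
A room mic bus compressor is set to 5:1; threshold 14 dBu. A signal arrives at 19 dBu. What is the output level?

19 dBu sits 5 dB over threshold.
5:1 compression reduces that to 5/5 = 1 dB over.
So the level is 14 + 1 = 15 dBu.

15 dBu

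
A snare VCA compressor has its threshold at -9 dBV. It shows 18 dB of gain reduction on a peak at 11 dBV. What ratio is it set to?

10:1

Input overshoot = 11 − (-9) = 20 dB.
Output overshoot = 20 − 18 = 2 dB.
Ratio = input overshoot / output overshoot = 20 / 2 = 10.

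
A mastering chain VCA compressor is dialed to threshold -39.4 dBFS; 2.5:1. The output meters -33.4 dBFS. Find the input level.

The compressed level sits -33.4 − (-39.4) = 6 dB over threshold.
Before 2.5:1 compression the overshoot was 6 × 2.5 = 15 dB, so input = -39.4 + 15 = -24.4 dBFS.

-24.4 dBFS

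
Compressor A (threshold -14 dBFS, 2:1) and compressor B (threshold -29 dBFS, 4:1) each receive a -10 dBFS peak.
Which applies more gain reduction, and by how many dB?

B, by 12.25 dB

A: GR = 4 − 4/2 = 2 dB.
B: GR = 19 − 19/4 = 14.25 dB.
Difference: 12.25 dB in favour of B.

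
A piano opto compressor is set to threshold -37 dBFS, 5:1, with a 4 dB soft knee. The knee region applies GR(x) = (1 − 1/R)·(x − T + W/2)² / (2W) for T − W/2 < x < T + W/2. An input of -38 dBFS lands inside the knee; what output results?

x − T + W/2 = -38 − (-37) + 2 = 1.
GR = (1 − 1/5) × 1² / 8 = 0.8 × 1 / 8 = 0.1 dB.
Output = -38 − 0.1 = -38.1 dBFS.

-38.1 dBFS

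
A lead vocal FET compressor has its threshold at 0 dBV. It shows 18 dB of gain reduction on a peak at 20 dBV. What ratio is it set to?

Input overshoot = 20 − 0 = 20 dB.
Output overshoot = 20 − 18 = 2 dB.
Ratio = input overshoot / output overshoot = 20 / 2 = 10.

10:1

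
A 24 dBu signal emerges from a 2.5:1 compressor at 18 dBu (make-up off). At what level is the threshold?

14 dBu

Gain reduction = 24 − 18 = 6 dB; output overshoot = GR / (R − 1) = 6 / 1.5 = 4 dB.
Threshold = output − output overshoot = 18 − 4 = 14 dBu.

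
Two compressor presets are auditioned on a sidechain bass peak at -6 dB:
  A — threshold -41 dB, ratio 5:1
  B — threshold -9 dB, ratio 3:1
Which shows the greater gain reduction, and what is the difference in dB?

A: 35 dB over, compressed to 7 dB over, so 28 dB of GR.
B: 3 dB over, compressed to 1 dB over, so 2 dB of GR.
A applies 26 dB more gain reduction.

A, by 26 dB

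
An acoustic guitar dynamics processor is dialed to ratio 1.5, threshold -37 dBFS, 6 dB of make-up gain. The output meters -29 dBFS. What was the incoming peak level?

Stripping the +6 dB make-up gives -35 dBFS at the gain stage.
Post-compression overshoot = -35 − (-37) = 2 dB.
Before 1.5:1 compression the overshoot was 2 × 1.5 = 3 dB, so input = -37 + 3 = -34 dBFS.

-34 dBFS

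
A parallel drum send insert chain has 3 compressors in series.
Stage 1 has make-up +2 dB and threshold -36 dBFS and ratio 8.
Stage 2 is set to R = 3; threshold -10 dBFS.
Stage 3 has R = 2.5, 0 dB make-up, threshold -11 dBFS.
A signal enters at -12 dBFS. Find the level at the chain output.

-31 dBFS

Stage 1: -12 dBFS is 24 dB over -36 dBFS; at 8:1 that becomes 3 dB over, giving -33 dBFS; +2 dB make-up → -31 dBFS.
Stage 2: -31 dBFS ≤ -10 dBFS, so stage 2 doesn't engage; output -31 dBFS.
Stage 3: below threshold (-31 ≤ -11); passes unchanged; output -31 dBFS.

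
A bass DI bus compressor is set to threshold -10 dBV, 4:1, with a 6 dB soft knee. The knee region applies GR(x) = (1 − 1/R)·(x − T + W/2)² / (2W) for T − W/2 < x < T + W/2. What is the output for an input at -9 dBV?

-10 dBV

x − T + W/2 = -9 − (-10) + 3 = 4.
GR = (1 − 1/4) × 4² / 12 = 0.75 × 16 / 12 = 1 dB.
Output = -9 − 1 = -10 dBV.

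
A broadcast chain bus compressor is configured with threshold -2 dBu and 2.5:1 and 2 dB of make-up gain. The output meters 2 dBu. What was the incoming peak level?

Before make-up, the level was 2 − 2 = 0 dBu.
The compressed level sits 0 − (-2) = 2 dB over threshold.
Before 2.5:1 compression the overshoot was 2 × 2.5 = 5 dB, so input = -2 + 5 = 3 dBu.

3 dBu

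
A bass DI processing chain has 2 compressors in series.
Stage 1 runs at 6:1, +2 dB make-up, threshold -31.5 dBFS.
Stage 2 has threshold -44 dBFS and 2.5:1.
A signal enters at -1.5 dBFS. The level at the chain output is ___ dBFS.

Stage 1: -1.5 dBFS is 30 dB over -31.5 dBFS; at 6:1 that becomes 5 dB over, giving -26.5 dBFS; +2 dB make-up → -24.5 dBFS.
Stage 2: 19.5 dB above -44 dBFS, reduced 2.5:1 to 7.8 dB above → -36.2 dBFS.

-36.2 dBFS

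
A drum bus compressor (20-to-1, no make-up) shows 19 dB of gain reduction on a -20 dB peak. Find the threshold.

-40 dB

Gain reduction = -20 − (-39) = 19 dB; output overshoot = GR / (R − 1) = 19 / 19 = 1 dB.
Threshold = output − output overshoot = -39 − 1 = -40 dB.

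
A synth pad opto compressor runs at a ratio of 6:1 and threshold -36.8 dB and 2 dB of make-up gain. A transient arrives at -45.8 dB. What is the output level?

-43.8 dB

-45.8 dB is 9 dB below the -36.8 dB threshold, so no gain reduction is applied.
Make-up gain adds 2 dB: -45.8 + 2 = -43.8 dB.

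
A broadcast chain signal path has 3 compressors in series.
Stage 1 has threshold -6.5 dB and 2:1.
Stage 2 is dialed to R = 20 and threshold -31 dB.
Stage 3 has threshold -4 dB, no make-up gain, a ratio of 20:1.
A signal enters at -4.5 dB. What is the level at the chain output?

-29.725 dB

Stage 1: 2 dB above -6.5 dB, reduced 2:1 to 1 dB above → -5.5 dB.
Stage 2: overshoot 25.5 dB → 25.5/20 = 1.275 dB → -29.725 dB.
Stage 3: -29.725 dB is at or below the -4 dB threshold — no compression; output -29.725 dB.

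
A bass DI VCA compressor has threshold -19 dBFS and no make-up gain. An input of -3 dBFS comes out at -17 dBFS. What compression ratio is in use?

8:1

Input overshoot = -3 − (-19) = 16 dB; output overshoot = -17 − (-19) = 2 dB.
Ratio = 16 / 2 = 8.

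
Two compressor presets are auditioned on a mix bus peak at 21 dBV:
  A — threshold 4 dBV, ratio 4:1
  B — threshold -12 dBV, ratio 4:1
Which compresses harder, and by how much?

A: overshoot 17 dB → output overshoot 4.25 dB → GR 12.75 dB.
B: overshoot 33 dB → output overshoot 8.25 dB → GR 24.75 dB.
Difference: 12 dB in favour of B.

B, by 12 dB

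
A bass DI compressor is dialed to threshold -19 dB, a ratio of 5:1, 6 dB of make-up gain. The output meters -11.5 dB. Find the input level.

Before make-up, the level was -11.5 − 6 = -17.5 dB.
Post-compression overshoot = -17.5 − (-19) = 1.5 dB.
Undo the ratio: input overshoot = 1.5 × 5 = 7.5 dB, giving input = -11.5 dB.

-11.5 dB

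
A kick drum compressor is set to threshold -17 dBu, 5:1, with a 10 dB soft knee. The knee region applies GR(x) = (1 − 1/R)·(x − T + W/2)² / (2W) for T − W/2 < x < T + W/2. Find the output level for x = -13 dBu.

-16.24 dBu

x − T + W/2 = -13 − (-17) + 5 = 9.
GR = (1 − 1/5) × 9² / 20 = 0.8 × 81 / 20 = 3.24 dB.
Output = -13 − 3.24 = -16.24 dBu.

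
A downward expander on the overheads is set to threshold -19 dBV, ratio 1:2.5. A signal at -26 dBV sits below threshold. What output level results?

The input is 7 dB below the -19 dBV threshold.
A 1:2.5 expander multiplies undershoot by 2.5: 7 × 2.5 = 17.5 dB below threshold.
Output = -19 − 17.5 = -36.5 dBV.

-36.5 dBV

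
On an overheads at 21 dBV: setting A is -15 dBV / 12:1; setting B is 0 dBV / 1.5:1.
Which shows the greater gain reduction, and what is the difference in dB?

A, by 26 dB

A: 36 dB over, compressed to 3 dB over, so 33 dB of GR.
B: 21 dB over, compressed to 14 dB over, so 7 dB of GR.
A reduces 26 dB more.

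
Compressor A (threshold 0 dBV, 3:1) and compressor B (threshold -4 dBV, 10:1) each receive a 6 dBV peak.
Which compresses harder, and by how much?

A: overshoot 6 dB → output overshoot 2 dB → GR 4 dB.
B: overshoot 10 dB → output overshoot 1 dB → GR 9 dB.
B applies 5 dB more gain reduction.

B, by 5 dB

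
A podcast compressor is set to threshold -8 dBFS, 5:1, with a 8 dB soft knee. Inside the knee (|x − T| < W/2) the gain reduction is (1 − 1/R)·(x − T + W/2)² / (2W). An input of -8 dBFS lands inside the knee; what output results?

x − T + W/2 = -8 − (-8) + 4 = 4.
GR = (1 − 1/5) × 4² / 16 = 0.8 × 16 / 16 = 0.8 dB.
Output = -8 − 0.8 = -8.8 dBFS.

-8.8 dBFS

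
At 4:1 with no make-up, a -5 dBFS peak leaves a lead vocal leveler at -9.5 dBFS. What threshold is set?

Input is 6 dB above T (since output overshoot × R = input overshoot: (-9.5 − T)·4 = -5 − T gives T = -11 dBFS).
Check: -11 + (-5 − (-11))/4 = -11 + 1.5 = -9.5 dBFS. ✓

-11 dBFS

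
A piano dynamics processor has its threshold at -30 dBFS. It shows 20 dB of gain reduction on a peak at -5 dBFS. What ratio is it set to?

Input overshoot = -5 − (-30) = 25 dB.
Output overshoot = 25 − 20 = 5 dB.
Ratio = input overshoot / output overshoot = 25 / 5 = 5.

5:1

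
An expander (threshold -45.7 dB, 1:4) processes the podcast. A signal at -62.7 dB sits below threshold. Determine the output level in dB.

-113.7 dB

The input is 17 dB below the -45.7 dB threshold.
A 1:4 expander multiplies undershoot by 4: 17 × 4 = 68 dB below threshold.
Output = -45.7 − 68 = -113.7 dB.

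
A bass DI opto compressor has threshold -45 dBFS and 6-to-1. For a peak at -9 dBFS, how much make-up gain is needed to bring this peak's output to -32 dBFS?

7 dB

The peak compresses to -45 + 36/6 = -39 dBFS.
To reach -32 dBFS requires -32 − (-39) = 7 dB of make-up.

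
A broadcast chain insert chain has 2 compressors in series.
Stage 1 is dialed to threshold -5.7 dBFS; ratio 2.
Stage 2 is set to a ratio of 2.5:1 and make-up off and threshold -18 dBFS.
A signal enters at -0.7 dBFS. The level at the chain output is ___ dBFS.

Stage 1: overshoot 5 dB → 5/2 = 2.5 dB → -3.2 dBFS.
Stage 2: 14.8 dB above -18 dBFS, reduced 2.5:1 to 5.92 dB above → -12.08 dBFS.

-12.08 dBFS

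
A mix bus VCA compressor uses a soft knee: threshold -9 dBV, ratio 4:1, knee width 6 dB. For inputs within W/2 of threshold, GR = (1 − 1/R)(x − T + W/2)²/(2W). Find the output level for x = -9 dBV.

-9.5625 dBV

x − T + W/2 = -9 − (-9) + 3 = 3.
GR = (1 − 1/4) × 3² / 12 = 0.75 × 9 / 12 = 0.5625 dB.
Output = -9 − 0.5625 = -9.5625 dBV.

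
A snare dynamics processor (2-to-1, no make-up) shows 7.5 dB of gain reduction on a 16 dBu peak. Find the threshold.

Gain reduction = 16 − 8.5 = 7.5 dB; output overshoot = GR / (R − 1) = 7.5 / 1 = 7.5 dB.
Threshold = output − output overshoot = 8.5 − 7.5 = 1 dBu.

1 dBu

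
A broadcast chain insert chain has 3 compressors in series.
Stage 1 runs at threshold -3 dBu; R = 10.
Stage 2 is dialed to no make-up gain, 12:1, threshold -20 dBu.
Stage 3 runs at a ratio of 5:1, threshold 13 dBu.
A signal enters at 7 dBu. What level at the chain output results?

Stage 1: overshoot 10 dB → 10/10 = 1 dB → -2 dBu.
Stage 2: -2 dBu is 18 dB over -20 dBu; at 12:1 that becomes 1.5 dB over, giving -18.5 dBu.
Stage 3: -18.5 dBu ≤ 13 dBu, so stage 3 doesn't engage; output -18.5 dBu.

-18.5 dBu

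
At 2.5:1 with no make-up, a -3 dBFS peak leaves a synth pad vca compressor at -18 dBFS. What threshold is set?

Input is 25 dB above T (since output overshoot × R = input overshoot: (-18 − T)·2.5 = -3 − T gives T = -28 dBFS).
Check: -28 + (-3 − (-28))/2.5 = -28 + 10 = -18 dBFS. ✓

-28 dBFS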